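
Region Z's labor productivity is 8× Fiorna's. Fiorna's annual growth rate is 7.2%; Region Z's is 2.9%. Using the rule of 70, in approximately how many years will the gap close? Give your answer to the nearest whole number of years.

approximately 49 years

What matters is the difference: 4.3 pp.
Rule of 70 on the gap: the ratio halves every 70/4.3 ≈ 16.28 years.
An 8× gap closes after 3 halvings: 3 × 16.28 ≈ 49 years.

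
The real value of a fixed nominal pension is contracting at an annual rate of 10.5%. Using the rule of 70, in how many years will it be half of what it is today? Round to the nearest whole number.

Halving time ≈ 70 / 10.5 = 6.67 → 7 years.

about 7 years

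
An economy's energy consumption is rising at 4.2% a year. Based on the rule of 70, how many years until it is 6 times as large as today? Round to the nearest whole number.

One doubling takes 70/4.2 = 16.67 years.
Reaching 6× takes log₂(6) ≈ 2.58 doublings.
2.58 × 16.67 ≈ 43 years.

≈ 43 years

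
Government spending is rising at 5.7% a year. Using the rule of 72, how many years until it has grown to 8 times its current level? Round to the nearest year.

At 5.7% it doubles every 72/5.7 ≈ 12.63 years.
8× is 3 doublings, so 3 × 12.63 ≈ 38 years.

38 years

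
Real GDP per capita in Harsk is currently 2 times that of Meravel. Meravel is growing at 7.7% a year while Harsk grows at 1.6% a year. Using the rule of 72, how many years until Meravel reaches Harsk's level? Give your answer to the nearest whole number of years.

Meravel gains on Harsk at 7.7% − 1.6% = 6.1 points a year.
At that relative rate the gap halves every 72/6.1 ≈ 11.80 years.
A 2 times gap closes after 1 halving: 1 × 11.80 ≈ 12 years.

approximately 12 years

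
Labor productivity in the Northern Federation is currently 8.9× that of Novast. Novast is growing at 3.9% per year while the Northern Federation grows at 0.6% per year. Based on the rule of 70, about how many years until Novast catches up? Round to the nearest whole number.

Novast gains on the Northern Federation at 3.9% − 0.6% = 3.3 points a year.
At that relative rate the gap halves every 70/3.3 ≈ 21.21 years.
An 8.9× gap takes log₂(8.9) ≈ 3.15 halvings to close: 3.15 × 21.21 ≈ 67 years.

around 67 years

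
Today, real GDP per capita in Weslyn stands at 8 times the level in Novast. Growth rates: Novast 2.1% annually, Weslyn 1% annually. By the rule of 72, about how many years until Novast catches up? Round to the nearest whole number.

The growth-rate gap is 2.1% − 1% = 1.1 percentage points.
So the ratio between them halves every 72/1.1 ≈ 65.45 years.
An 8 times gap closes after 3 halvings: 3 × 65.45 ≈ 196 years.

around 196 years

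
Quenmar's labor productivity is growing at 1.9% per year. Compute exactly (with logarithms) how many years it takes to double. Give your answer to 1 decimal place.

t = ln(2) / ln(1 + 0.019) = 0.6931 / 0.018822 ≈ 36.82.

36.8 years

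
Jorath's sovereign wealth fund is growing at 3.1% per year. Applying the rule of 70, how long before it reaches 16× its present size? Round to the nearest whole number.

roughly 90 years

Doubling time ≈ 70/3.1 = 22.58 years.
16 = 2^4, so 4 doublings → 90 years.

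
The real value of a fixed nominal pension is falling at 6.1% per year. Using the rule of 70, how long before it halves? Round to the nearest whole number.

≈ 11 years

Falling at 6.1%, it halves about every 70/6.1 = 11.48 years.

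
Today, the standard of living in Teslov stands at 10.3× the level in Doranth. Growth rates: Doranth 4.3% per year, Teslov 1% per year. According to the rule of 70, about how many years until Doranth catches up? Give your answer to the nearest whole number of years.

around 71 years

Doranth gains on Teslov at 4.3% − 1% = 3.3 points a year.
At that relative rate the gap halves every 70/3.3 ≈ 21.21 years.
A 10.3× gap takes log₂(10.3) ≈ 3.36 halvings to close: 3.36 × 21.21 ≈ 71 years.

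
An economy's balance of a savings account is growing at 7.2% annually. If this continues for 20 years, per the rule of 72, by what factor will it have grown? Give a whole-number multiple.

At 7.2% one doubling takes ≈ 10.00 years; 20 years is 2 of them, so ×4.

approximately 4 times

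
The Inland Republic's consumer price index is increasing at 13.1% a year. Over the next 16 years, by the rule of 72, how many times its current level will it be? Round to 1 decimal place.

Doubles every ≈ 5.50 years (72/13.1).
16 years is 2.91 doublings; 2^2.91 ≈ 7.5×.

roughly 7.5 times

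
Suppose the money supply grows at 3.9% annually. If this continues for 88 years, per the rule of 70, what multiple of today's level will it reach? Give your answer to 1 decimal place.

around 29.9 times

Doubling time ≈ 70/3.9 = 17.95 years.
88 years / 17.95 ≈ 4.90 doublings → factor 2^4.90 ≈ 29.9.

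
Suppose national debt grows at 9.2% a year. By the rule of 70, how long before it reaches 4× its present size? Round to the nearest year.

roughly 15 years

One doubling takes 70/9.2 = 7.61 years.
4 = 2^2, so 2 doublings → 15 years.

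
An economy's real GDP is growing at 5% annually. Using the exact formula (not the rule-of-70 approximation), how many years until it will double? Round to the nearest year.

t = ln(2) / ln(1 + 0.05) = 0.6931 / 0.048790 ≈ 14.21.
≈ 14 years.

14 years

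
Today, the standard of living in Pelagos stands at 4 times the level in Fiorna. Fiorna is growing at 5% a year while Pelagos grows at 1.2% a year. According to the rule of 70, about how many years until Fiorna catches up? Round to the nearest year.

37 years

Fiorna gains on Pelagos at 5% − 1.2% = 3.8 points a year.
At that relative rate the gap halves every 70/3.8 ≈ 18.42 years.
A 4 times gap closes after 2 halvings: 2 × 18.42 ≈ 37 years.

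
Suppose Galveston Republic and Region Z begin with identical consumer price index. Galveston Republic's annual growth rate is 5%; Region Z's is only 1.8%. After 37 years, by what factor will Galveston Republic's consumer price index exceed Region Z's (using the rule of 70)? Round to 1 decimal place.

3.2 times

Rate gap = 5% − 1.8% = 3.2 points.
The ratio doubles every 70/3.2 ≈ 21.88 years.
37/21.88 ≈ 1.69 doublings → ratio ≈ 2^1.69 ≈ 3.2.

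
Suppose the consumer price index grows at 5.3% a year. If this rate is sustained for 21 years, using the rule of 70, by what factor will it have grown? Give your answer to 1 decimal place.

Doubling time ≈ 70/5.3 = 13.21 years.
21 years / 13.21 ≈ 1.59 doublings → factor 2^1.59 ≈ 3.0.

3.0 times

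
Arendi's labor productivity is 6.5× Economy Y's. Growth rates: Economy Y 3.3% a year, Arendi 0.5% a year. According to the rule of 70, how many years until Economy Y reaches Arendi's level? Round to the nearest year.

Economy Y gains on Arendi at 3.3% − 0.5% = 2.8 points a year.
At that relative rate the gap halves every 70/2.8 ≈ 25.00 years.
A 6.5× gap takes log₂(6.5) ≈ 2.70 halvings to close: 2.70 × 25.00 ≈ 68 years.

68 years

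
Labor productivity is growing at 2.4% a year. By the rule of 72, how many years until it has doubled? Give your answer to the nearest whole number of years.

Doubling time ≈ 72 / 2.4 = 30.00 years.

30 years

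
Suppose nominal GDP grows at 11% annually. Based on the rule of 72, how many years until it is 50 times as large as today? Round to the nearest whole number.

Doubling time ≈ 72/11 = 6.55 years.
50× is log₂ 50 ≈ 5.64 doublings, so ≈ 5.64 × 6.55 = 37 years.

37 years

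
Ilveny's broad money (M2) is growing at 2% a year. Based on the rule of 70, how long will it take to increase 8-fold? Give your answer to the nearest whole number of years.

roughly 105 years

One doubling takes 70/2 = 35.00 years.
8× is 3 doublings, so 3 × 35.00 ≈ 105 years.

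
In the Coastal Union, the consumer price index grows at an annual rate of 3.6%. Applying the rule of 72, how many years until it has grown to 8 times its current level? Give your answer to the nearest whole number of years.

roughly 60 years

One doubling takes 72/3.6 = 20.00 years.
Getting to 8× needs 3 doublings: 3 × 20.00 ≈ 60 years.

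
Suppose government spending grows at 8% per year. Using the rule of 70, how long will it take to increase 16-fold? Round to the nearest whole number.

At 8% it doubles every 70/8 ≈ 8.75 years.
16 = 2^4, so 4 doublings → 35 years.

around 35 years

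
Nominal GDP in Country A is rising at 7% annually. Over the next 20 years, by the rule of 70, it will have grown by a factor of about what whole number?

70/7 ≈ 10.00 years per doubling.
20 years fits 2 doublings: 2^2 = 4.

4 times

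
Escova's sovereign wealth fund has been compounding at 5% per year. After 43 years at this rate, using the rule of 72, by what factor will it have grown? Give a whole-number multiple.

approximately 8 times

72/5 ≈ 14.40 years per doubling.
43 years fits 3 doublings: 2^3 = 8.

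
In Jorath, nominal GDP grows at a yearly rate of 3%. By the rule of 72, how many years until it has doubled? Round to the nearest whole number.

At 3%, doubling takes about 72/3 = 24.00 years.

24 years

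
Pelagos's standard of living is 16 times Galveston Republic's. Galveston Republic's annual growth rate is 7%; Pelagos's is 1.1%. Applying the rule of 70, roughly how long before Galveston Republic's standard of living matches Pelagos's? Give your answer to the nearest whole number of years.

47 years

What matters is the difference: 5.9 pp.
Rule of 70 on the gap: the ratio halves every 70/5.9 ≈ 11.86 years.
A 16 times gap closes after 4 halvings: 4 × 11.86 ≈ 47 years.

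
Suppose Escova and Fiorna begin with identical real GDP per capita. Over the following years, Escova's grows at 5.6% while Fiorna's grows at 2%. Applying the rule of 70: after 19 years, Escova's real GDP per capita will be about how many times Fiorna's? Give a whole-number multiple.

around 2 times

Only the 3.6-point difference matters.
70/3.6 ≈ 19.44 years per doubling of the ratio; 19 years gives 0.98 doublings, so ≈ 2×.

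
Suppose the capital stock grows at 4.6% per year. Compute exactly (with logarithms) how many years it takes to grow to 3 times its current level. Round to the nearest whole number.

24 years

t = ln(3) / ln(1 + 0.046) = 1.0986 / 0.044973 ≈ 24.43.
≈ 24 years.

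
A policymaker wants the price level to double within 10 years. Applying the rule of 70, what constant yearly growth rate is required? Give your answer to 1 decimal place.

roughly 7.0%

70 / 10 ≈ 7.00, so about 7.0% per year.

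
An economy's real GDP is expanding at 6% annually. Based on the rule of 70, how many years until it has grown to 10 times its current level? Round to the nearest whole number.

One doubling takes 70/6 = 11.67 years.
10× is log₂ 10 ≈ 3.32 doublings, so ≈ 3.32 × 11.67 = 39 years.

≈ 39 years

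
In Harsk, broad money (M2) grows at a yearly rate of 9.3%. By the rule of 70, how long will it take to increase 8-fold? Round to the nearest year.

Doubling time ≈ 70/9.3 = 7.53 years.
8× is 3 doublings, so 3 × 7.53 ≈ 23 years.

≈ 23 years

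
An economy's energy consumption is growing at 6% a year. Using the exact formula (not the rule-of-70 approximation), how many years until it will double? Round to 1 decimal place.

11.9 years

t = ln(2) / ln(1 + 0.06) = 0.6931 / 0.058269 ≈ 11.89.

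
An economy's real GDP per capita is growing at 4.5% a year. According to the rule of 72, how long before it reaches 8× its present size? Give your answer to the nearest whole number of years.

about 48 years

One doubling takes 72/4.5 = 16.00 years.
8× is 3 doublings, so 3 × 16.00 ≈ 48 years.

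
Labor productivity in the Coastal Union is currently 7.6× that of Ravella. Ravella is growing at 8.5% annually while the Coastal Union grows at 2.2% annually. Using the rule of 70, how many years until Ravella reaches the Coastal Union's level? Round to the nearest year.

≈ 33 years

Ravella gains on the Coastal Union at 8.5% − 2.2% = 6.3 points a year.
At that relative rate the gap halves every 70/6.3 ≈ 11.11 years.
A 7.6× gap takes log₂(7.6) ≈ 2.93 halvings to close: 2.93 × 11.11 ≈ 33 years.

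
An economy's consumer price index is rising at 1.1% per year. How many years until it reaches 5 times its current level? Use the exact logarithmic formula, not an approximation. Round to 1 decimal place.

147.1 years

t = ln(5) / ln(1 + 0.011) = 1.6094 / 0.010940 ≈ 147.11.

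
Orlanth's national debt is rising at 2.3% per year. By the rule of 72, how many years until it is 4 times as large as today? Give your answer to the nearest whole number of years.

At 2.3% it doubles every 72/2.3 ≈ 31.30 years.
4 = 2^2, so 2 doublings → 63 years.

about 63 years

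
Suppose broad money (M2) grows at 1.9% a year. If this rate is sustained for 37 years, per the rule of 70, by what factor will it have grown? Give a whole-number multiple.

≈ 2 times

At 1.9% one doubling takes ≈ 36.84 years; 37 years is 1 of them, so ×2.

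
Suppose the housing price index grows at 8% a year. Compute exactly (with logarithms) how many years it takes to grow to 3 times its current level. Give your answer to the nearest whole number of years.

t = ln(3) / ln(1 + 0.08) = 1.0986 / 0.076961 ≈ 14.27.
≈ 14 years.

14 years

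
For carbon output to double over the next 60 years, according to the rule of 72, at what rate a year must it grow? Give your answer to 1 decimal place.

72 / 60 ≈ 1.20, so about 1.2% a year.

about 1.2%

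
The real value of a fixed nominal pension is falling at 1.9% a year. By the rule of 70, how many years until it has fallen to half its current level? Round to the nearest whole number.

The rule works in reverse for decay: 70/1.9 ≈ 36.84 years to halve.

≈ 37 years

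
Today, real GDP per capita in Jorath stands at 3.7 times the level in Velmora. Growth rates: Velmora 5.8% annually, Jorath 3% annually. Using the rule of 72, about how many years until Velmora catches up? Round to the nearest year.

49 years

The growth-rate gap is 5.8% − 3% = 2.8 percentage points.
So the ratio between them halves every 72/2.8 ≈ 25.71 years.
A 3.7 times gap takes log₂(3.7) ≈ 1.89 halvings to close: 1.89 × 25.71 ≈ 49 years.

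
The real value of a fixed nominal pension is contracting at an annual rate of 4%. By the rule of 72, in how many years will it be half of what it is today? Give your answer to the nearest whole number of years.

around 18 years

Halving time ≈ 72 / 4 = 18.00 → 18 years.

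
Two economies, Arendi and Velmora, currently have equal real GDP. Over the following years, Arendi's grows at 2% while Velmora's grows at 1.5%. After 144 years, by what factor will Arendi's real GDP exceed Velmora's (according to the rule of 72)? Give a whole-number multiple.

Rate gap = 2% − 1.5% = 0.5 points.
The ratio doubles every 72/0.5 ≈ 144.00 years.
144/144.00 ≈ 1.00 doublings → ratio ≈ 2^1.00 ≈ 2.

approximately 2 times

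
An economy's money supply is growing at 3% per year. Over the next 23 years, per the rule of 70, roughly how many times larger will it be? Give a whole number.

2 times

Doubling time ≈ 70/3 = 23.33 years.
23/23.33 ≈ 1 doubling, so about 2^1 = 2×.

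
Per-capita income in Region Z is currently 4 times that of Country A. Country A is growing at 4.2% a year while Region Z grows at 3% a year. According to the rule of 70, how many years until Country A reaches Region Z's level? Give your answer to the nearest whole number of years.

Country A gains on Region Z at 4.2% − 3% = 1.2 points a year.
At that relative rate the gap halves every 70/1.2 ≈ 58.33 years.
A 4 times gap closes after 2 halvings: 2 × 58.33 ≈ 117 years.

≈ 117 years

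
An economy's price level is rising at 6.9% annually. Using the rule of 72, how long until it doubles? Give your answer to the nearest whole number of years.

approximately 10 years

72/6.9 ≈ 10.43, so it doubles roughly every 10 years.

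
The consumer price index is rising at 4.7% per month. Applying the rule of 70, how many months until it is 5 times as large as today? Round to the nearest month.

At 4.7% it doubles every 70/4.7 ≈ 14.89 months.
Reaching 5× takes log₂(5) ≈ 2.32 doublings.
2.32 × 14.89 ≈ 35 months.

35 months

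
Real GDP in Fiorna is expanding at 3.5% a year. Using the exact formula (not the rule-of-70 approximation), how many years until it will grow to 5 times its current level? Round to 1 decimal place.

t = ln(5) / ln(1 + 0.035) = 1.6094 / 0.034401 ≈ 46.78.

46.8 years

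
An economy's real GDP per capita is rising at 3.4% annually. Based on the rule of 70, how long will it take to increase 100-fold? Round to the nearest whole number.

≈ 137 years

At 3.4% it doubles every 70/3.4 ≈ 20.59 years.
Reaching 100× takes log₂(100) ≈ 6.64 doublings.
6.64 × 20.59 ≈ 137 years.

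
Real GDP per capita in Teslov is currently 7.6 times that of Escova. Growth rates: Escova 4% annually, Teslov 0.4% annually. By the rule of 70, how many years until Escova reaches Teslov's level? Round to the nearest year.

≈ 57 years

The growth-rate gap is 4% − 0.4% = 3.6 percentage points.
So the ratio between them halves every 70/3.6 ≈ 19.44 years.
A 7.6 times gap takes log₂(7.6) ≈ 2.93 halvings to close: 2.93 × 19.44 ≈ 57 years.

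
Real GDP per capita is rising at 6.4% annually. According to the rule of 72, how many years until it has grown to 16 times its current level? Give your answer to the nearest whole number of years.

At 6.4% it doubles every 72/6.4 ≈ 11.25 years.
16 = 2^4, so 4 doublings → 45 years.

around 45 years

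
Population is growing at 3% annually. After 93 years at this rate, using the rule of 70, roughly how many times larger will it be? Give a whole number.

roughly 16 times

Doubling time ≈ 70/3 = 23.33 years.
93/23.33 ≈ 4 doublings, so about 2^4 = 16×.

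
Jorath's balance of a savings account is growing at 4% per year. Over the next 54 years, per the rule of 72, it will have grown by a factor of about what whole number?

8 times

72/4 ≈ 18.00 years per doubling.
54 years fits 3 doublings: 2^3 = 8.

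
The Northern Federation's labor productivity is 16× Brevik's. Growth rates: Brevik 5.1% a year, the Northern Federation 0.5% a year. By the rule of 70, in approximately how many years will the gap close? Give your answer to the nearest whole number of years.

What matters is the difference: 4.6 pp.
Rule of 70 on the gap: the ratio halves every 70/4.6 ≈ 15.22 years.
A 16× gap closes after 4 halvings: 4 × 15.22 ≈ 61 years.

approximately 61 years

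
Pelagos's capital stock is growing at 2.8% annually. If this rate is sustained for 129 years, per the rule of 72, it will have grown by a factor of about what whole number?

around 32 times

At 2.8% one doubling takes ≈ 25.71 years; 129 years is 5 of them, so ×32.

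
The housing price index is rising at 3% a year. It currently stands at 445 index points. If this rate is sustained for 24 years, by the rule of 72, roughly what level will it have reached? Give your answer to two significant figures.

Doubling time ≈ 72/3 = 24.00 years.
24 years is 24/24.00 ≈ 1.00 doublings, a factor of 2^1.00 ≈ 2.00.
445 × 2.00 ≈ 890 index points.

roughly 890 index points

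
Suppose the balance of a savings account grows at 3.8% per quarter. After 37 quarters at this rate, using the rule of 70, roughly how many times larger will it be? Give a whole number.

Doubling time ≈ 70/3.8 = 18.42 quarters.
37/18.42 ≈ 2 doublings, so about 2^2 = 4×.

around 4 times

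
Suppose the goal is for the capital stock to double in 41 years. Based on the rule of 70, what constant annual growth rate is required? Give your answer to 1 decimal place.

70 / 41 ≈ 1.71, so about 1.7% annually.

≈ 1.7% annually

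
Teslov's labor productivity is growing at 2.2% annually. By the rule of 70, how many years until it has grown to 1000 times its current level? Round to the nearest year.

Doubling time ≈ 70/2.2 = 31.82 years.
1000× is log₂ 1000 ≈ 9.97 doublings, so ≈ 9.97 × 31.82 = 317 years.

roughly 317 years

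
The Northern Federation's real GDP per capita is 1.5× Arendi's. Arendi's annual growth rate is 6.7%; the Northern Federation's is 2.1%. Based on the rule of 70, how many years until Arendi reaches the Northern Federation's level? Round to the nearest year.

around 9 years

The growth-rate gap is 6.7% − 2.1% = 4.6 percentage points.
So the ratio between them halves every 70/4.6 ≈ 15.22 years.
A 1.5× gap takes log₂(1.5) ≈ 0.58 halvings to close: 0.58 × 15.22 ≈ 9 years.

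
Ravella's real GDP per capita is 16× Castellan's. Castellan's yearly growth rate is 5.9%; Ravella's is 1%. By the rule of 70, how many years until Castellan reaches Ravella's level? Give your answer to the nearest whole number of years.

about 57 years

Castellan gains on Ravella at 5.9% − 1% = 4.9 points a year.
At that relative rate the gap halves every 70/4.9 ≈ 14.29 years.
A 16× gap closes after 4 halvings: 4 × 14.29 ≈ 57 years.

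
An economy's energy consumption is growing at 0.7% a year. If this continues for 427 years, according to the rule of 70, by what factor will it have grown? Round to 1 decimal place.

19.3 times

Doubles every ≈ 100.00 years (70/0.7).
427 years is 4.27 doublings; 2^4.27 ≈ 19.3×.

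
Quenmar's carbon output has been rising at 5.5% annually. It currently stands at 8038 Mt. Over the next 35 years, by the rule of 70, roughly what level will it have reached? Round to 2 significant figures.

It doubles every 70/5.5 ≈ 12.73 years, so 35 years is 2.75 doublings.
2^2.75 ≈ 6.73; 8038 × 6.73 ≈ 54000 Mt.

approximately 54000 Mt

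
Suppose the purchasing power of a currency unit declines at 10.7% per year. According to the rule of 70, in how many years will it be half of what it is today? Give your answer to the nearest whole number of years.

≈ 7 years

The rule works in reverse for decay: 70/10.7 ≈ 6.54 years to halve.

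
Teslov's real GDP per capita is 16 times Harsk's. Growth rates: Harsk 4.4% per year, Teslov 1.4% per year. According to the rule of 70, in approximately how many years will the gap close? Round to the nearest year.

What matters is the difference: 3 pp.
Rule of 70 on the gap: the ratio halves every 70/3 ≈ 23.33 years.
A 16 times gap closes after 4 halvings: 4 × 23.33 ≈ 93 years.

93 years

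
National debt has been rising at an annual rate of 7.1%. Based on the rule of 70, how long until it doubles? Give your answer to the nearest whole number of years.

≈ 10 years

Doubling time ≈ 70 / 7.1 = 9.86 years.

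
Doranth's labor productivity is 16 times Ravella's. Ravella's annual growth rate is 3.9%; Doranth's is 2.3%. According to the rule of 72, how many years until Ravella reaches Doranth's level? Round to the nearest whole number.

about 180 years

What matters is the difference: 1.6 pp.
Rule of 72 on the gap: the ratio halves every 72/1.6 ≈ 45.00 years.
A 16 times gap closes after 4 halvings: 4 × 45.00 ≈ 180 years.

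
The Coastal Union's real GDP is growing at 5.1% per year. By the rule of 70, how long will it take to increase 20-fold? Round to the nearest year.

59 years

One doubling takes 70/5.1 = 13.73 years.
Reaching 20× takes log₂(20) ≈ 4.32 doublings.
4.32 × 13.73 ≈ 59 years.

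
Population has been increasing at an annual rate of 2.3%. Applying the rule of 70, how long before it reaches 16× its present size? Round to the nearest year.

about 122 years

One doubling takes 70/2.3 = 30.43 years.
16× is 4 doublings, so 4 × 30.43 ≈ 122 years.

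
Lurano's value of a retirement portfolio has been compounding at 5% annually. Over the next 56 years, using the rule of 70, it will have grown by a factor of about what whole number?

At 5% one doubling takes ≈ 14.00 years; 56 years is 4 of them, so ×16.

around 16 times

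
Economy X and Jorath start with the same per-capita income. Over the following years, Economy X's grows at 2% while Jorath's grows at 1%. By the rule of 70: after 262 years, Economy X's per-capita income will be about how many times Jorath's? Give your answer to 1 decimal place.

roughly 13.4 times

Only the 1-point difference matters.
70/1 ≈ 70.00 years per doubling of the ratio; 262 years gives 3.74 doublings, so ≈ 13.4×.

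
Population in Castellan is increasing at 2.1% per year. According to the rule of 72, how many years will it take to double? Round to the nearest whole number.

approximately 34 years

Doubling time ≈ 72 / 2.1 = 34.29 years.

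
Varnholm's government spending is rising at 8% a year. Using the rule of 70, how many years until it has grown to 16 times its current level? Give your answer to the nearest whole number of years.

Doubling time ≈ 70/8 = 8.75 years.
Getting to 16× needs 4 doublings: 4 × 8.75 ≈ 35 years.

roughly 35 years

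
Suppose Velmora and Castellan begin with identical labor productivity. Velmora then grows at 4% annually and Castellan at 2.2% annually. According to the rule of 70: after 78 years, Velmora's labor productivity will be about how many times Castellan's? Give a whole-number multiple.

around 4 times

Velmora pulls ahead at 1.8 pp per year, so the ratio doubles every 70/1.8 ≈ 38.89 years.
In 78 years that's 2.01 doublings: 2^2.01 ≈ 4.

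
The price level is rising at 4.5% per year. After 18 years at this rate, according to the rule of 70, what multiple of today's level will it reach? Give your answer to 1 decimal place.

Doubles every ≈ 15.56 years (70/4.5).
18 years is 1.16 doublings; 2^1.16 ≈ 2.2×.

roughly 2.2 times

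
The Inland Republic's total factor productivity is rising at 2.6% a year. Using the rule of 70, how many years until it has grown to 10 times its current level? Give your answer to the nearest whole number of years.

Doubling time ≈ 70/2.6 = 26.92 years.
10× is log₂ 10 ≈ 3.32 doublings, so ≈ 3.32 × 26.92 = 89 years.

approximately 89 years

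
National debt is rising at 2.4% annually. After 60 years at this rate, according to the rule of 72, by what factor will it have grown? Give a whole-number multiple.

around 4 times

At 2.4% one doubling takes ≈ 30.00 years; 60 years is 2 of them, so ×4.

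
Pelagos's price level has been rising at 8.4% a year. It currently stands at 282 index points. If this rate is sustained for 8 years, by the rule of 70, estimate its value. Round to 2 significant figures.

Doubling time ≈ 70/8.4 = 8.33 years.
8 years is 8/8.33 ≈ 0.96 doublings, a factor of 2^0.96 ≈ 1.95.
282 × 1.95 ≈ 550 index points.

≈ 550 index points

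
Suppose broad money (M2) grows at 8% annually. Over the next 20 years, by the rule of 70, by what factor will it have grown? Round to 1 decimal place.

Doubles every ≈ 8.75 years (70/8).
20 years is 2.29 doublings; 2^2.29 ≈ 4.9×.

around 4.9 times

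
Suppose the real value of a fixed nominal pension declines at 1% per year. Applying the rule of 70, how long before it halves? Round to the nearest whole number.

about 70 years

Halving time ≈ 70 / 1 = 70.00 → 70 years.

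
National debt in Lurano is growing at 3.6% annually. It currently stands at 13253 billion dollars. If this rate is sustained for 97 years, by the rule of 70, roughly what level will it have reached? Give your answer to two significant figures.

around 420000 billion dollars

It doubles every 70/3.6 ≈ 19.44 years, so 97 years is 4.99 doublings.
2^4.99 ≈ 31.78; 13253 × 31.78 ≈ 420000 billion dollars.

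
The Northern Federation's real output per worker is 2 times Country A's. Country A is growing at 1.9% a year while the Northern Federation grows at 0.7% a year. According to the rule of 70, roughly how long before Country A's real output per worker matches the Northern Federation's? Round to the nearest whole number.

approximately 58 years

Country A gains on the Northern Federation at 1.9% − 0.7% = 1.2 points a year.
At that relative rate the gap halves every 70/1.2 ≈ 58.33 years.
A 2 times gap closes after 1 halving: 1 × 58.33 ≈ 58 years.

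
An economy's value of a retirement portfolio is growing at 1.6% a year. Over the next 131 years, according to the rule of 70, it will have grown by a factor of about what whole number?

about 8 times

70/1.6 ≈ 43.75 years per doubling.
131 years fits 3 doublings: 2^3 = 8.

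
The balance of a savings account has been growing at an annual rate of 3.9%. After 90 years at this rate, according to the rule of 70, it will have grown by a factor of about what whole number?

about 32 times

Doubling time ≈ 70/3.9 = 17.95 years.
90/17.95 ≈ 5 doublings, so about 2^5 = 32×.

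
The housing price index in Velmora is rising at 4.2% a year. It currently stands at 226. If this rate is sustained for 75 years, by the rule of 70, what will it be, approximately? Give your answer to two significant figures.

Doubling time ≈ 70/4.2 = 16.67 years.
75 years is 75/16.67 ≈ 4.50 doublings, a factor of 2^4.50 ≈ 22.63.
226 × 22.63 ≈ 5100.

5100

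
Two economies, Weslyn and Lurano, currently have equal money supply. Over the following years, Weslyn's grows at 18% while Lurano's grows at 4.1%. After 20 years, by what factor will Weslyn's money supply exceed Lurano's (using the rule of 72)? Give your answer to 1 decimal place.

14.5 times

Only the 13.9-point difference matters.
72/13.9 ≈ 5.18 years per doubling of the ratio; 20 years gives 3.86 doublings, so ≈ 14.5×.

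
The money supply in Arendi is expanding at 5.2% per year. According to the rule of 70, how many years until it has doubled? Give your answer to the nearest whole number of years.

roughly 13 years

Doubling time ≈ 70 / 5.2 = 13.46 years.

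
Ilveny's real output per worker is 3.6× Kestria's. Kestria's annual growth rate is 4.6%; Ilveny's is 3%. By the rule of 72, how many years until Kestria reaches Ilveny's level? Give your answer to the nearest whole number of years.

The growth-rate gap is 4.6% − 3% = 1.6 percentage points.
So the ratio between them halves every 72/1.6 ≈ 45.00 years.
A 3.6× gap takes log₂(3.6) ≈ 1.85 halvings to close: 1.85 × 45.00 ≈ 83 years.

roughly 83 years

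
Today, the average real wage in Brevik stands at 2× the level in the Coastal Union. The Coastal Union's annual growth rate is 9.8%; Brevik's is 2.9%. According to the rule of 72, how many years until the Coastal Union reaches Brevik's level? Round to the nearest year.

approximately 10 years

the Coastal Union gains on Brevik at 9.8% − 2.9% = 6.9 points a year.
At that relative rate the gap halves every 72/6.9 ≈ 10.43 years.
A 2× gap closes after 1 halving: 1 × 10.43 ≈ 10 years.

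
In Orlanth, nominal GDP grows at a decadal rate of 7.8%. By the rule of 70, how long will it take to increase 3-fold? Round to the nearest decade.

At 7.8% it doubles every 70/7.8 ≈ 8.97 decades.
Reaching 3× takes log₂(3) ≈ 1.58 doublings.
1.58 × 8.97 ≈ 14 decades.

approximately 14 decades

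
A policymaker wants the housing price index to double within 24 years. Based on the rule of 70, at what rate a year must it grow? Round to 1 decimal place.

70 / 24 ≈ 2.92, so about 2.9% a year.

approximately 2.9%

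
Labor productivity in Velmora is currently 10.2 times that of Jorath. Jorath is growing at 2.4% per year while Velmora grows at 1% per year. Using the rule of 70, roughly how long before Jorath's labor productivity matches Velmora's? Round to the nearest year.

around 168 years

The growth-rate gap is 2.4% − 1% = 1.4 percentage points.
So the ratio between them halves every 70/1.4 ≈ 50.00 years.
A 10.2 times gap takes log₂(10.2) ≈ 3.35 halvings to close: 3.35 × 50.00 ≈ 168 years.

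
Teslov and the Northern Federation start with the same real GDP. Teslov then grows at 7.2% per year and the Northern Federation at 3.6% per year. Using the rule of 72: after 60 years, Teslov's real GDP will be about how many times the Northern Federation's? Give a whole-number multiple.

about 8 times

Only the 3.6-point difference matters.
72/3.6 ≈ 20.00 years per doubling of the ratio; 60 years gives 3.00 doublings, so ≈ 8×.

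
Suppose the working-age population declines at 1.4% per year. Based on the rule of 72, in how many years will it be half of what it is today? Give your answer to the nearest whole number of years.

Halving time ≈ 72 / 1.4 = 51.43 → 51 years.

51 years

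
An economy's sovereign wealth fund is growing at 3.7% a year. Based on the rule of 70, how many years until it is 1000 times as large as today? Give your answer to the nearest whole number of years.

One doubling takes 70/3.7 = 18.92 years.
Reaching 1000× takes log₂(1000) ≈ 9.97 doublings.
9.97 × 18.92 ≈ 189 years.

≈ 189 years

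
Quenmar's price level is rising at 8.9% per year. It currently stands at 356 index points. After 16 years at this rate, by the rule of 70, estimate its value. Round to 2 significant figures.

roughly 1500 index points

Doubling time ≈ 70/8.9 = 7.87 years.
16 years is 16/7.87 ≈ 2.03 doublings, a factor of 2^2.03 ≈ 4.08.
356 × 4.08 ≈ 1500 index points.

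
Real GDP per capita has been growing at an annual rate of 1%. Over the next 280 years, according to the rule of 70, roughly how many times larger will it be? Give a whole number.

about 16 times

Doubling time ≈ 70/1 = 70.00 years.
280/70.00 ≈ 4 doublings, so about 2^4 = 16×.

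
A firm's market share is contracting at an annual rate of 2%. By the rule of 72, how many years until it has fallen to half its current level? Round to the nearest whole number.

The rule works in reverse for decay: 72/2 ≈ 36.00 years to halve.

≈ 36 years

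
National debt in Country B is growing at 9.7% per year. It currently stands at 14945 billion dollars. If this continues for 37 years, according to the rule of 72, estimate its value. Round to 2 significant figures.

It doubles every 72/9.7 ≈ 7.42 years, so 37 years is 4.99 doublings.
2^4.99 ≈ 31.78; 14945 × 31.78 ≈ 470000 billion dollars.

about 470000 billion dollars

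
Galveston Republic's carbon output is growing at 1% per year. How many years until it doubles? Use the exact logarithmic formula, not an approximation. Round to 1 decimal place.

69.7 years

t = ln(2) / ln(1 + 0.01) = 0.6931 / 0.009950 ≈ 69.66.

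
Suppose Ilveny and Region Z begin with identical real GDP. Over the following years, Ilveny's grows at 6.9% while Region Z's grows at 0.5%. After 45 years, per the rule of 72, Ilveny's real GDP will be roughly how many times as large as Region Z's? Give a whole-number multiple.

about 16 times

Rate gap = 6.9% − 0.5% = 6.4 points.
The ratio doubles every 72/6.4 ≈ 11.25 years.
45/11.25 ≈ 4.00 doublings → ratio ≈ 2^4.00 ≈ 16.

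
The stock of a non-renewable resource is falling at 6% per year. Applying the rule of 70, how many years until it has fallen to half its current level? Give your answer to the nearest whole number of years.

≈ 12 years

Falling at 6%, it halves about every 70/6 = 11.67 years.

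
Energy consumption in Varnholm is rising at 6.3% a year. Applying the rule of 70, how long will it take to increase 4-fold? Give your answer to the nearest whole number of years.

At 6.3% it doubles every 70/6.3 ≈ 11.11 years.
Getting to 4× needs 2 doublings: 2 × 11.11 ≈ 22 years.

approximately 22 years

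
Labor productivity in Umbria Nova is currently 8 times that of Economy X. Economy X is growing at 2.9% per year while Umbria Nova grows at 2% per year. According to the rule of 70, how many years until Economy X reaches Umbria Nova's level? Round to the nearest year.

around 233 years

The growth-rate gap is 2.9% − 2% = 0.9 percentage points.
So the ratio between them halves every 70/0.9 ≈ 77.78 years.
An 8 times gap closes after 3 halvings: 3 × 77.78 ≈ 233 years.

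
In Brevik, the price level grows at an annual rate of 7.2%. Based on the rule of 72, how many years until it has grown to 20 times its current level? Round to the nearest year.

roughly 43 years

At 7.2% it doubles every 72/7.2 ≈ 10.00 years.
20× is log₂ 20 ≈ 4.32 doublings, so ≈ 4.32 × 10.00 = 43 years.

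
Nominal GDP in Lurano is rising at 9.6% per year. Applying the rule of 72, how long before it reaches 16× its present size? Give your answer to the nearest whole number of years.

At 9.6% it doubles every 72/9.6 ≈ 7.50 years.
16× is 4 doublings, so 4 × 7.50 ≈ 30 years.

about 30 years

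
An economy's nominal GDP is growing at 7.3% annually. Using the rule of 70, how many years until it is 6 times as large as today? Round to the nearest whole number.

At 7.3% it doubles every 70/7.3 ≈ 9.59 years.
Reaching 6× takes log₂(6) ≈ 2.58 doublings.
2.58 × 9.59 ≈ 25 years.

25 years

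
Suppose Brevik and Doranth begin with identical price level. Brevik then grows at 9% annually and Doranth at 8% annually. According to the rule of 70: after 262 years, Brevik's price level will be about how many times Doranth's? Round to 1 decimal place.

Rate gap = 9% − 8% = 1 point.
The ratio doubles every 70/1 ≈ 70.00 years.
262/70.00 ≈ 3.74 doublings → ratio ≈ 2^3.74 ≈ 13.4.

13.4 times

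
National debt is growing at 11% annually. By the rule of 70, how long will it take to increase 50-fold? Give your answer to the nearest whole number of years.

36 years

One doubling takes 70/11 = 6.36 years.
50× is log₂ 50 ≈ 5.64 doublings, so ≈ 5.64 × 6.36 = 36 years.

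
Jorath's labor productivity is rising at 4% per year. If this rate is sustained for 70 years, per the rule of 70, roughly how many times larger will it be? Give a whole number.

≈ 16 times

At 4% one doubling takes ≈ 17.50 years; 70 years is 4 of them, so ×16.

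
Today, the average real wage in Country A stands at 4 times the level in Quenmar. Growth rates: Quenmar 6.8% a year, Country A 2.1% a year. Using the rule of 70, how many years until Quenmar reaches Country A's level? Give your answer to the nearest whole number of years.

Quenmar gains on Country A at 6.8% − 2.1% = 4.7 points a year.
At that relative rate the gap halves every 70/4.7 ≈ 14.89 years.
A 4 times gap closes after 2 halvings: 2 × 14.89 ≈ 30 years.

approximately 30 years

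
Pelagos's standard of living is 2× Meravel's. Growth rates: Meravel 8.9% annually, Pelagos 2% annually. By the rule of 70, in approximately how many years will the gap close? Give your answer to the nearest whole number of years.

Meravel gains on Pelagos at 8.9% − 2% = 6.9 points a year.
At that relative rate the gap halves every 70/6.9 ≈ 10.14 years.
A 2× gap closes after 1 halving: 1 × 10.14 ≈ 10 years.

about 10 years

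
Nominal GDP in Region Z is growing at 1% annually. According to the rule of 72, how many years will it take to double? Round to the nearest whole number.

Doubling time ≈ 72 / 1 = 72.00 years.

roughly 72 years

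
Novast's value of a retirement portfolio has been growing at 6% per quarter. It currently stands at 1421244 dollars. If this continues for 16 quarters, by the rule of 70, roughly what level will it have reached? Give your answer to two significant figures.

roughly 3700000 dollars

It doubles every 70/6 ≈ 11.67 quarters, so 16 quarters is 1.37 doublings.
2^1.37 ≈ 2.58; 1421244 × 2.58 ≈ 3700000 dollars.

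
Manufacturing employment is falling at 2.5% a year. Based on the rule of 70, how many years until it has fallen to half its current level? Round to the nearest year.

28 years

Halving time ≈ 70 / 2.5 = 28.00 → 28 years.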